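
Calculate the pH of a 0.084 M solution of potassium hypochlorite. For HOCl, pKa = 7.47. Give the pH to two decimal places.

pH = 10.20

OCl- is the conjugate base of the weak acid HOCl.
Ka = 10^(−7.47) = 3.39 × 10^-8
Kb = Kw/Ka = 1.0×10^-14 / 3.39 × 10^-8 = 2.95 × 10^-7
From the ICE table, Kb = [OH-]²/(0.084 − [OH-]) = 2.95 × 10^-7.
Assume [OH-] ≪ 0.084: [OH-] ≈ √(2.95 × 10^-7 × 0.084) = 1.57 × 10^-4 M
pOH = −log(1.57 × 10^-4) = 3.80; pH = 14.00 − 3.80 = 10.20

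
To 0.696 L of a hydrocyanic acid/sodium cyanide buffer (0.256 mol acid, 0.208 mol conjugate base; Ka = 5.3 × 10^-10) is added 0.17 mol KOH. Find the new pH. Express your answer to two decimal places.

After neutralization: n(HCN) = 0.086 mol, n(CN-) = 0.378 mol.
pKa = −log(5.3 × 10^-10) = 9.276
pH = pKa + log([A⁻]/[HA]) = 9.276 + log(0.378/0.086) = 9.276 +0.643

pH = 9.92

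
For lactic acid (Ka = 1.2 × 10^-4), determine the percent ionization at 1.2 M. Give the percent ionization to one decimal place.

1.0%

CH3CH(OH)COOH ⇌ CH3CH(OH)COO- + H+; let x = [H+] at equilibrium.
x ≈ √(Ka·C₀) = √(1.2 × 10^-4 × 1.2) = 1.20 × 10^-2 M
Fraction ionized = 1.20 × 10^-2 / 1.2 = 0.0100 → 1.0%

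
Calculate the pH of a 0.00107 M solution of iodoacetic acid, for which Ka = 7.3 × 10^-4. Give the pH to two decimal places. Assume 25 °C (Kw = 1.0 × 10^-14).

pH = 3.23

ICH2COOH ⇌ ICH2COO- + H+
Let x = [H+] at equilibrium. Ka = x²/(0.00107 − x).
x is not negligible relative to C₀; solve x² + 0.00073·x − 7.81e-07 = 0.
x = (−Ka + √(Ka² + 4·Ka·C₀))/2 = 5.91 × 10^-4 M
pH = −log(5.91 × 10^-4) = 3.23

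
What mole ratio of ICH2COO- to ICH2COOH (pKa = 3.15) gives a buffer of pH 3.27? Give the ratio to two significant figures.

pH = pKa + log(r) ⇒ log(r) = 3.27 − 3.15 = +0.12
r = [ICH2COO-]/[ICH2COOH] = 10^(+0.12) = 1.32

ratio = 1.3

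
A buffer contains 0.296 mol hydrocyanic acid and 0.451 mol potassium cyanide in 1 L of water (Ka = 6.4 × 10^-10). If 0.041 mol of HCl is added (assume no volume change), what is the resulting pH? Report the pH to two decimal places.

After neutralization: n(HCN) = 0.337 mol, n(CN-) = 0.41 mol.
pKa = −log(6.4 × 10^-10) = 9.194
Henderson–Hasselbalch with mole ratio 0.41/0.337: pH = 9.194 + (+0.085)

pH = 9.28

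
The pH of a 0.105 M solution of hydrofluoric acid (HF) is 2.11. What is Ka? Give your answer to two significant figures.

[H+] = 10^(-2.11) = 7.76 × 10^-3 M
At equilibrium [HA] = 0.105 − 7.76 × 10^-3 = 9.72 × 10^-2 M
Ka = [H+][A-]/[HA] = (7.76 × 10^-3)² / 9.72 × 10^-2 = 6.2 × 10^-4

Ka = 6.2 × 10^-4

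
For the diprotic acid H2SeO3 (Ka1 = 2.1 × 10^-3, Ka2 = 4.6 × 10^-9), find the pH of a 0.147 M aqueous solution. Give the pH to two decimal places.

Since Ka1 ≫ Ka2, the first ionization dominates [H+].
Ka1 = x²/(0.147 − x) = 2.1 × 10^-3
Solving the quadratic: x = (−Ka1 + √(Ka1² + 4·Ka1·C₀))/2 = 1.66 × 10^-2 M
pH = −log(1.66 × 10^-2) = 1.78

pH = 1.78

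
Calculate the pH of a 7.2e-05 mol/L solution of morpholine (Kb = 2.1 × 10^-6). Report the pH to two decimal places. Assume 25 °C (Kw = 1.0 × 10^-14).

C4H8ONH + H2O ⇌ C4H8ONH2+ + OH-
Let x = [OH-] at equilibrium. Kb = x²/(7.2e-05 − x).
x is not negligible relative to C₀; solve x² + 2.1e-06·x − 1.51e-10 = 0.
x = (−Kb + √(Kb² + 4·Kb·C₀))/2 = 1.13 × 10^-5 M
pOH = −log(1.13 × 10^-5) = 4.95; pH = 14.00 − 4.95 = 9.05

pH = 9.05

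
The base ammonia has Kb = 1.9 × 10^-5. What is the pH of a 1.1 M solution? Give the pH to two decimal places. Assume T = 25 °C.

NH3 + H2O ⇌ NH4+ + OH-
Kb = [OH-]²/(1.1 − [OH-]) = 1.9 × 10^-5
Since Kb ≪ C₀, [OH-] ≈ √(Kb·C₀) = 4.57 × 10^-3 M.
Check: 0.42% ionized — well under 5%, approximation valid.
pOH = −log(4.57 × 10^-3) = 2.34; pH = 14.00 − 2.34 = 11.66

pH = 11.66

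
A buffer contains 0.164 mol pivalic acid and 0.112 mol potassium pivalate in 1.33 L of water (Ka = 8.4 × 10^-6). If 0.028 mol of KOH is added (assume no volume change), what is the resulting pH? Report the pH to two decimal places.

pH = 5.09

After neutralization: n((CH3)3CCOOH) = 0.136 mol, n((CH3)3CCOO-) = 0.14 mol.
pKa = −log(8.4 × 10^-6) = 5.076
Henderson–Hasselbalch with mole ratio 0.14/0.136: pH = 5.076 + (+0.013)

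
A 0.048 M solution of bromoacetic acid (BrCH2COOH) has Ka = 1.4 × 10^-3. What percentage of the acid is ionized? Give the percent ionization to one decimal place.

15.7%

BrCH2COOH ⇌ BrCH2COO- + H+; let x = [H+] at equilibrium.
Ka = x²/(C₀ − x); solving the quadratic gives x = 7.53 × 10^-3 M.
Fraction ionized = 7.53 × 10^-3 / 0.048 = 0.1569 → 15.7%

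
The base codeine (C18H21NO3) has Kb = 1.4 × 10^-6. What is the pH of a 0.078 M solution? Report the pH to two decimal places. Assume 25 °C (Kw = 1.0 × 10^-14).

pH = 10.52

C18H21NO3 + H2O ⇌ C18H22NO3+ + OH-
Let x = [OH-] at equilibrium. Kb = x²/(0.078 − x).
Neglecting x in the denominator: x = √(1.4 × 10^-6 × 0.078) = 3.30 × 10^-4 M
(x/C₀ = 0.42% < 5%, so the approximation holds.)
pOH = −log(3.30 × 10^-4) = 3.48; pH = 14.00 − 3.48 = 10.52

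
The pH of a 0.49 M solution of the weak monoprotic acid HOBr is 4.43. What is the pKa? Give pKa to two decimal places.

[H+] = 10^(-4.43) = 3.72 × 10^-5 M
At equilibrium [HA] = 0.49 − 3.72 × 10^-5 = 4.90 × 10^-1 M
Ka = [H+][A-]/[HA] = (3.72 × 10^-5)² / 4.90 × 10^-1 = 2.82 × 10^-9
pKa = -log(2.82 × 10^-9) = 8.55

pKa = 8.55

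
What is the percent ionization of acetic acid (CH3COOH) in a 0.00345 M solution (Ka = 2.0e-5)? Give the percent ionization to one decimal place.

CH3COOH ⇌ CH3COO- + H+; let x = [H+] at equilibrium.
Solve x² + 2e-05x − 6.9e-08 = 0 → x = 2.53 × 10^-4 M
Fraction ionized = 2.53 × 10^-4 / 0.00345 = 0.0733 → 7.3%

7.3%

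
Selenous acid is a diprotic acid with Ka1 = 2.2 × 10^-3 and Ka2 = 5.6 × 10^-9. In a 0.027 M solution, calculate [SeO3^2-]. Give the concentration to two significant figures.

First ionization gives [H+] ≈ [HSeO3-] = 6.69 × 10^-3 M.
Second step: Ka2 = [H+][SeO3^2-]/[HSeO3-] ≈ [SeO3^2-] (since [H+] ≈ [HSeO3-]).
So [SeO3^2-] ≈ Ka2.

5.6 × 10^-9 M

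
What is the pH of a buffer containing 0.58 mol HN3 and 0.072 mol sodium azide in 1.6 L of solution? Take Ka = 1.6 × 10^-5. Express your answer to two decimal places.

pH = 3.89

pKa = −log(1.6 × 10^-5) = 4.796
pH = pKa + log([A⁻]/[HA]) = 4.796 + log(0.072/0.58)
pH = 4.796 + (-0.906) = 3.89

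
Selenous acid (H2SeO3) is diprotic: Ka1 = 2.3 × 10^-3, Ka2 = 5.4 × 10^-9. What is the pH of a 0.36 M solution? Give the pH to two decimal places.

pH = 1.56

Since Ka1 ≫ Ka2, the first ionization dominates [H+].
Ka1 = x²/(0.36 − x) = 2.3 × 10^-3
Solving the quadratic: x = (−Ka1 + √(Ka1² + 4·Ka1·C₀))/2 = 2.76 × 10^-2 M
pH = −log(2.76 × 10^-2) = 1.56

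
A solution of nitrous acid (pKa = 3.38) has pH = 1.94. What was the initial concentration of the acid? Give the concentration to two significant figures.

[H+] = 10^(-1.94) = 1.15 × 10^-2 M = x
Ka = 10^(−3.38) = 4.17 × 10^-4
Ka = x²/(C₀ − x) ⇒ C₀ = x + x²/Ka
C₀ = 1.15 × 10^-2 + (1.15 × 10^-2)²/(4.17 × 10^-4) = 3.29 × 10^-1 M

C₀ = 3.3 × 10^-1 M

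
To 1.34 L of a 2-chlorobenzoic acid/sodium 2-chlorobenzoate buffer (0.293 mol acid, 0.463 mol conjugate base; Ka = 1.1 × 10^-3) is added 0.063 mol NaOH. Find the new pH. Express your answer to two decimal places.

pH = 3.32

OH- converts ClC6H4COOH to ClC6H4COO-: ClC6H4COOH → 0.23 mol, ClC6H4COO- → 0.526 mol.
pKa = −log(1.1 × 10^-3) = 2.959
Henderson–Hasselbalch with mole ratio 0.526/0.23: pH = 2.959 + (+0.359)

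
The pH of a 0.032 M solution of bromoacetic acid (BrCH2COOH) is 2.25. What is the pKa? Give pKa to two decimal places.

pKa = 2.92

[H+] = 10^(-2.25) = 5.62 × 10^-3 M
At equilibrium [HA] = 0.032 − 5.62 × 10^-3 = 2.64 × 10^-2 M
Ka = [H+][A-]/[HA] = (5.62 × 10^-3)² / 2.64 × 10^-2 = 1.20 × 10^-3
pKa = -log(1.20 × 10^-3) = 2.92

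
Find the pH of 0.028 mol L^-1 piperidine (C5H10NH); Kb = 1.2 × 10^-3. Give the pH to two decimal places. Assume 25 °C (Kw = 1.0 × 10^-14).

C5H10NH + H2O ⇌ C5H10NH2+ + OH-
Let x = [OH-] at equilibrium. Kb = x²/(0.028 − x).
The 5% rule fails; solving x² + Kb·x − Kb·C₀ = 0 exactly:
x = (−Kb + √(Kb² + 4·Kb·C₀))/2 = 5.23 × 10^-3 M
pOH = −log(5.23 × 10^-3) = 2.28; pH = 14.00 − 2.28 = 11.72

pH = 11.72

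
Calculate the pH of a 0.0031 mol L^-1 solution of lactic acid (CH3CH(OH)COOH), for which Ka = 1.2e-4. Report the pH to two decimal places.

CH3CH(OH)COOH ⇌ CH3CH(OH)COO- + H+
Ka = [H+]²/(0.0031 − [H+]) = 1.2 × 10^-4
The 5% rule fails; solving [H+]² + Ka·[H+] − Ka·C₀ = 0 exactly:
[H+] = [−0.00012 + √(0.00012² + 1.49e-06)]/2 = 5.53 × 10^-4 M
pH = −log(5.53 × 10^-4) = 3.26

pH = 3.26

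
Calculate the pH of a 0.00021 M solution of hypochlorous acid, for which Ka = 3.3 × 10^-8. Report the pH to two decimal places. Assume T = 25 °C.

pH = 5.58

HOCl ⇌ OCl- + H+
Let x = [H+] at equilibrium. Ka = x²/(0.00021 − x).
Neglecting x in the denominator: x = √(3.3 × 10^-8 × 0.00021) = 2.63 × 10^-6 M
pH = −log(2.63 × 10^-6) = 5.58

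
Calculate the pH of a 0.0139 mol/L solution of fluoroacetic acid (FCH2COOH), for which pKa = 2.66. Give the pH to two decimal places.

pH = 2.34

FCH2COOH ⇌ FCH2COO- + H+
Ka = 10^(−2.66) = 2.19 × 10^-3
From the ICE table, Ka = [H+]²/(0.0139 − [H+]) = 2.19 × 10^-3.
The 5% rule fails; solving [H+]² + Ka·[H+] − Ka·C₀ = 0 exactly:
[H+] = (−Ka + √(Ka² + 4·Ka·C₀))/2 = 4.53 × 10^-3 M
pH = −log[H+] = −log(4.53 × 10^-3) = 2.34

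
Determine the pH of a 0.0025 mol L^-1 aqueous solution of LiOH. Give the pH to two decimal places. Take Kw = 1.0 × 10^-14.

LiOH is a strong base; [OH-] = 0.0025 M.
pOH = -log(0.0025) = 2.60
pH = 14.00 - 2.60 = 11.40

pH = 11.40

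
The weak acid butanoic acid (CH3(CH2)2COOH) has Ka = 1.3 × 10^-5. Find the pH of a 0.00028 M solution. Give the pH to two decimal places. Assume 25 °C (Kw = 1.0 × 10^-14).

pH = 4.27

CH3(CH2)2COOH ⇌ CH3(CH2)2COO- + H+
From the ICE table, Ka = x²/(0.00028 − x) = 1.3 × 10^-5.
x is not negligible relative to C₀; solve x² + 1.3e-05·x − 3.64e-09 = 0.
x = [−1.3e-05 + √(1.3e-05² + 1.46e-08)]/2 = 5.42 × 10^-5 M
pH = −log[H+] = −log(5.42 × 10^-5) = 4.27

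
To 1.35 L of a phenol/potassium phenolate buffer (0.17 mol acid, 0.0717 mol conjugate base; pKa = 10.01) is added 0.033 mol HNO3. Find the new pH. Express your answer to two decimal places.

Added H+ converts C6H5O- to C6H5OH: C6H5OH → 0.203 mol, C6H5O- → 0.0387 mol.
pH = pKa + log([A⁻]/[HA]) = 10.01 + log(0.0387/0.203) = 10.01 -0.720

pH = 9.29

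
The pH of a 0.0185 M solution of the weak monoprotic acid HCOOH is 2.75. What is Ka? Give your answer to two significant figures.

Ka = 1.9 × 10^-4

[H+] = 10^(-2.75) = 1.78 × 10^-3 M
At equilibrium [HA] = 0.0185 − 1.78 × 10^-3 = 1.67 × 10^-2 M
Ka = [H+][A-]/[HA] = (1.78 × 10^-3)² / 1.67 × 10^-2 = 1.9 × 10^-4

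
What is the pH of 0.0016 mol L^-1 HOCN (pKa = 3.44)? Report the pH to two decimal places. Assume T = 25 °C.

pH = 3.22

HOCN ⇌ OCN- + H+
Ka = 10^(−3.44) = 3.63 × 10^-4
Ka = [H+]²/(0.0016 − [H+]) = 3.63 × 10^-4
[H+] is not negligible relative to C₀; solve [H+]² + 0.000363·[H+] − 5.81e-07 = 0.
[H+] = [−0.000363 + √(0.000363² + 2.32e-06)]/2 = 6.02 × 10^-4 M
pH = −log[H+] = −log(6.02 × 10^-4) = 3.22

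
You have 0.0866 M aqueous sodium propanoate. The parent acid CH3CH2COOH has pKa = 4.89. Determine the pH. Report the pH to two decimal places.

pH = 8.91

CH3CH2COO- is the conjugate base of the weak acid CH3CH2COOH.
Ka = 10^(−4.89) = 1.29 × 10^-5
Kb = Kw/Ka = 1.0×10^-14 / 1.29 × 10^-5 = 7.75 × 10^-10
From the ICE table, Kb = x²/(0.0866 − x) = 7.75 × 10^-10.
Since Kb ≪ C₀, x ≈ √(Kb·C₀) = 8.19 × 10^-6 M.
Check: 0.0095% ionized — well under 5%, approximation valid.
pOH = −log(8.19 × 10^-6) = 5.09; pH = 14.00 − 5.09 = 8.91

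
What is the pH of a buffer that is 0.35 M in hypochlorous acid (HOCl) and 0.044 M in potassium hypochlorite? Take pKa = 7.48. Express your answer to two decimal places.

pH = 6.58

Using pH = pKa + log([base]/[acid]) with [base]/[acid] = 0.044/0.35:
pH = 7.48 + (-0.901) = 6.58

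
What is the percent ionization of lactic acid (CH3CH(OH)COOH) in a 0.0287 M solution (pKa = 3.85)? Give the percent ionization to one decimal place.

6.8%

CH3CH(OH)COOH ⇌ CH3CH(OH)COO- + H+; let x = [H+] at equilibrium.
Ka = 10^(−3.85) = 1.41 × 10^-4
Ka = x²/(C₀ − x); solving the quadratic gives x = 1.94 × 10^-3 M.
Fraction ionized = 1.94 × 10^-3 / 0.0287 = 0.0676 → 6.8%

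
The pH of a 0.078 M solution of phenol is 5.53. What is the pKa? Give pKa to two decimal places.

pKa = 9.95

[H+] = 10^(-5.53) = 2.95 × 10^-6 M
At equilibrium [HA] = 0.078 − 2.95 × 10^-6 = 7.80 × 10^-2 M
Ka = [H+][A-]/[HA] = (2.95 × 10^-6)² / 7.80 × 10^-2 = 1.12 × 10^-10
pKa = -log(1.12 × 10^-10) = 9.95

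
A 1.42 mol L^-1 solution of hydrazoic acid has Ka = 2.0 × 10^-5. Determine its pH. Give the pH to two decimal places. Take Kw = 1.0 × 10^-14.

pH = 2.27

HN3 ⇌ N3- + H+
From the ICE table, Ka = x²/(1.42 − x) = 2.0 × 10^-5.
Assume x ≪ 1.42: x ≈ √(2.0 × 10^-5 × 1.42) = 5.33 × 10^-3 M
(x/C₀ = 0.38% < 5%, so the approximation holds.)
pH = −log[H+] = −log(5.33 × 10^-3) = 2.27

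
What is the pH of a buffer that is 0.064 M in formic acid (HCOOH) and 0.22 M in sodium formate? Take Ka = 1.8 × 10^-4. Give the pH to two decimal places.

pKa = −log(1.8 × 10^-4) = 3.745
Using pH = pKa + log([base]/[acid]) with [base]/[acid] = 0.22/0.064:
pH = 3.745 + (+0.536) = 4.28

pH = 4.28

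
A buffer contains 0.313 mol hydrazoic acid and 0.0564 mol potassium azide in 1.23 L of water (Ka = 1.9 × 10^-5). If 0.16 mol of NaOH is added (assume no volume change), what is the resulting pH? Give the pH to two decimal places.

pH = 4.87

OH- converts HN3 to N3-: HN3 → 0.153 mol, N3- → 0.216 mol.
pKa = −log(1.9 × 10^-5) = 4.721
pH = pKa + log(n_N3-/n_HN3) = 4.721 + log(0.216/0.153) = 4.721 + (+0.150)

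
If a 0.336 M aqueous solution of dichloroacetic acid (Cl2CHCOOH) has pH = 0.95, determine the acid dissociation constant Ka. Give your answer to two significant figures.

Ka = 5.6 × 10^-2

[H+] = 10^(-0.95) = 1.12 × 10^-1 M
At equilibrium [HA] = 0.336 − 1.12 × 10^-1 = 2.24 × 10^-1 M
Ka = [H+][A-]/[HA] = (1.12 × 10^-1)² / 2.24 × 10^-1 = 5.6 × 10^-2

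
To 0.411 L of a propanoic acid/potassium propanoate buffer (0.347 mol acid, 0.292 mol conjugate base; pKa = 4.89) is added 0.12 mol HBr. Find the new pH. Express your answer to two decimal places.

After neutralization: n(CH3CH2COOH) = 0.467 mol, n(CH3CH2COO-) = 0.172 mol.
Henderson–Hasselbalch with mole ratio 0.172/0.467: pH = 4.89 + (-0.434)

pH = 4.46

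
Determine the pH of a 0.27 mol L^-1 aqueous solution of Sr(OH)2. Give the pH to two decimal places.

pH = 13.73

Sr(OH)2 is a strong base (each formula unit releases 2 OH-); [OH-] = 0.54 M.
pOH = -log(0.54) = 0.27
pH = 14.00 - 0.27 = 13.73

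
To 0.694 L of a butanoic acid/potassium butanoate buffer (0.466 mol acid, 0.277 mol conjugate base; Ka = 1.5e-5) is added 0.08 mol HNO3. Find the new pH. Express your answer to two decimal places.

After neutralization: n(CH3(CH2)2COOH) = 0.546 mol, n(CH3(CH2)2COO-) = 0.197 mol.
pKa = −log(1.5 × 10^-5) = 4.824
pH = pKa + log(n_CH3(CH2)2COO-/n_CH3(CH2)2COOH) = 4.824 + log(0.197/0.546) = 4.824 + (-0.443)

pH = 4.38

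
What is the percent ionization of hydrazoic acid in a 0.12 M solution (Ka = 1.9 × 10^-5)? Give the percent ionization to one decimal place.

1.3%

HN3 ⇌ N3- + H+; let x = [H+] at equilibrium.
x ≈ √(Ka·C₀) = √(1.9 × 10^-5 × 0.12) = 1.51 × 10^-3 M
Fraction ionized = 1.51 × 10^-3 / 0.12 = 0.0126 → 1.3%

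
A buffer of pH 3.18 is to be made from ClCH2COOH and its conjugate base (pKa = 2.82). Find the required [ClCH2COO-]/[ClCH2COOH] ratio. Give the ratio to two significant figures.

pH = pKa + log(r) ⇒ log(r) = 3.18 − 2.82 = +0.36
r = [ClCH2COO-]/[ClCH2COOH] = 10^(+0.36) = 2.29

ratio = 2.3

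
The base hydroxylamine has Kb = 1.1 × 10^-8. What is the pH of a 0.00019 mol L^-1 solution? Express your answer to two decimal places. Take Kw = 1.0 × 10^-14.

pH = 8.16

NH2OH + H2O ⇌ NH3OH+ + OH-
From the ICE table, Kb = [OH-]²/(0.00019 − [OH-]) = 1.1 × 10^-8.
Neglecting [OH-] in the denominator: [OH-] = √(1.1 × 10^-8 × 0.00019) = 1.45 × 10^-6 M
pOH = 5.84, so pH = 14.00 − pOH = 8.16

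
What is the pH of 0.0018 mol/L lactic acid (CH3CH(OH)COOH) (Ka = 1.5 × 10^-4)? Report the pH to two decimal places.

pH = 3.35

CH3CH(OH)COOH ⇌ CH3CH(OH)COO- + H+
Let x = [H+] at equilibrium. Ka = x²/(0.0018 − x).
The 5% rule fails; solving x² + Ka·x − Ka·C₀ = 0 exactly:
x = (−Ka + √(Ka² + 4·Ka·C₀))/2 = 4.50 × 10^-4 M
pH = −log[H+] = −log(4.50 × 10^-4) = 3.35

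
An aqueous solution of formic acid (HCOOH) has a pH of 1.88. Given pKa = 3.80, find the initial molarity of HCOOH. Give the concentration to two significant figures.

C₀ = 1.1 M

[H+] = 10^(-1.88) = 1.32 × 10^-2 M = x
Ka = 10^(−3.80) = 1.58 × 10^-4
Ka = x²/(C₀ − x) ⇒ C₀ = x + x²/Ka
C₀ = 1.32 × 10^-2 + (1.32 × 10^-2)²/(1.58 × 10^-4) = 1.12 M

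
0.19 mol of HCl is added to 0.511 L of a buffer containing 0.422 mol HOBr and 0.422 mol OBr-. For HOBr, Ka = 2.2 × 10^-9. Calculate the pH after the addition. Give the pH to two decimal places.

pH = 8.24

Added H+ converts OBr- to HOBr: HOBr → 0.612 mol, OBr- → 0.232 mol.
pKa = −log(2.2 × 10^-9) = 8.658
pH = pKa + log(n_OBr-/n_HOBr) = 8.658 + log(0.232/0.612) = 8.658 + (-0.421)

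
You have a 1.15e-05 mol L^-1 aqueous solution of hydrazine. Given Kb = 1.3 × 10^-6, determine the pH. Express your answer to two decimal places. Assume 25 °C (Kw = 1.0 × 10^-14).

pH = 8.51

N2H4 + H2O ⇌ N2H5+ + OH-
Let x = [OH-] at equilibrium. Kb = x²/(1.15e-05 − x).
x is not negligible relative to C₀; solve x² + 1.3e-06·x − 1.5e-11 = 0.
x = [−1.3e-06 + √(1.3e-06² + 5.98e-11)]/2 = 3.27 × 10^-6 M
pOH = −log(3.27 × 10^-6) = 5.49; pH = 14.00 − 5.49 = 8.51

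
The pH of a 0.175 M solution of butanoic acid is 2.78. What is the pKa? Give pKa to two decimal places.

[H+] = 10^(-2.78) = 1.66 × 10^-3 M
At equilibrium [HA] = 0.175 − 1.66 × 10^-3 = 1.73 × 10^-1 M
Ka = [H+][A-]/[HA] = (1.66 × 10^-3)² / 1.73 × 10^-1 = 1.59 × 10^-5
pKa = -log(1.59 × 10^-5) = 4.80

pKa = 4.80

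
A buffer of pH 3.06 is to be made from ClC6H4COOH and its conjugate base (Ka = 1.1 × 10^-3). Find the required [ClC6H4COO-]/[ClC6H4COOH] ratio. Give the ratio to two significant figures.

ratio = 1.3

pKa = -log(1.1 × 10^-3) = 2.959
pH = pKa + log(r) ⇒ log(r) = 3.06 − 2.959 = +0.101
r = [ClC6H4COO-]/[ClC6H4COOH] = 10^(+0.101) = 1.26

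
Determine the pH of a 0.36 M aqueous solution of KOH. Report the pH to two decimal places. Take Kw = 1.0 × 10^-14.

pH = 13.56

KOH is a strong base; [OH-] = 0.36 M.
pOH = -log(0.36) = 0.44
pH = 14.00 - 0.44 = 13.56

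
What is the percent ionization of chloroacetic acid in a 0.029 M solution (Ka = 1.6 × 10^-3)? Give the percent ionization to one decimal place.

20.9%

ClCH2COOH ⇌ ClCH2COO- + H+; let x = [H+] at equilibrium.
Solve x² + 0.0016x − 4.64e-05 = 0 → x = 6.06 × 10^-3 M
Fraction ionized = 6.06 × 10^-3 / 0.029 = 0.2090 → 20.9%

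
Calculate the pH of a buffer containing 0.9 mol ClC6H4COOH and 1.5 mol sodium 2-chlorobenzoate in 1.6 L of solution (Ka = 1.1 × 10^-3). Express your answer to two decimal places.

pH = 3.18

pKa = −log(1.1 × 10^-3) = 2.959
Using pH = pKa + log([base]/[acid]) with [base]/[acid] = 1.5/0.9:
pH = 2.959 + (+0.222) = 3.18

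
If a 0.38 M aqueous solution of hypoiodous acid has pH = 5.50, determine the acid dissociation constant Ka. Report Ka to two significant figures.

Ka = 2.6 × 10^-11

[H+] = 10^(-5.50) = 3.16 × 10^-6 M
At equilibrium [HA] = 0.38 − 3.16 × 10^-6 = 3.80 × 10^-1 M
Ka = [H+][A-]/[HA] = (3.16 × 10^-6)² / 3.80 × 10^-1 = 2.6 × 10^-11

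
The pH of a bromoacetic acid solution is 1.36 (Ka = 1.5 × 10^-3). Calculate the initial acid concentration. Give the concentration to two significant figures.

[H+] = 10^(-1.36) = 4.37 × 10^-2 M = x
Ka = x²/(C₀ − x) ⇒ C₀ = x + x²/Ka
C₀ = 4.37 × 10^-2 + (4.37 × 10^-2)²/(1.5 × 10^-3) = 1.32 M

C₀ = 1.3 M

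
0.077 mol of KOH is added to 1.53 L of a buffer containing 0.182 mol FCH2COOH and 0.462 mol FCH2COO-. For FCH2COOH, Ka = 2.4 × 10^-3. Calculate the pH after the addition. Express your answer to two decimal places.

pH = 3.33

After neutralization: n(FCH2COOH) = 0.105 mol, n(FCH2COO-) = 0.539 mol.
pKa = −log(2.4 × 10^-3) = 2.620
Henderson–Hasselbalch with mole ratio 0.539/0.105: pH = 2.620 + (+0.710)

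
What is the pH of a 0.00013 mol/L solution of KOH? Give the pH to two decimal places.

KOH is a strong base; [OH-] = 0.00013 M.
pOH = -log(0.00013) = 3.89
pH = 14.00 - 3.89 = 10.11

pH = 10.11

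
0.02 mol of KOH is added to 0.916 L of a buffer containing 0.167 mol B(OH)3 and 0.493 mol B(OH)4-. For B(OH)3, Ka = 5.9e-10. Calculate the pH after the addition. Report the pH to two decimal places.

pH = 9.77

After neutralization: n(B(OH)3) = 0.147 mol, n(B(OH)4-) = 0.513 mol.
pKa = −log(5.9 × 10^-10) = 9.229
pH = pKa + log([A⁻]/[HA]) = 9.229 + log(0.513/0.147) = 9.229 +0.543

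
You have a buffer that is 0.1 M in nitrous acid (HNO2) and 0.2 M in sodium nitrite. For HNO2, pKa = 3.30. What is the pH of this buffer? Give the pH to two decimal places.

pH = 3.60

Henderson–Hasselbalch: pH = pKa + log([NO2-]/[HNO2]) = 3.30 + log(0.2/0.1)
pH = 3.30 + (+0.301) = 3.60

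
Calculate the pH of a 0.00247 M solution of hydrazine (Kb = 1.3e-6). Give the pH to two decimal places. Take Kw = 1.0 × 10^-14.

pH = 9.75

N2H4 + H2O ⇌ N2H5+ + OH-
Kb = x²/(0.00247 − x) = 1.3 × 10^-6
Since Kb ≪ C₀, x ≈ √(Kb·C₀) = 5.67 × 10^-5 M.
Check: 2.3% ionized — well under 5%, approximation valid.
pOH = −log(5.67 × 10^-5) = 4.25; pH = 14.00 − 4.25 = 9.75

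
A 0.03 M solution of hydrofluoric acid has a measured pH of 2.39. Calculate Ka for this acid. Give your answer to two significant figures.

Ka = 6.4 × 10^-4

[H+] = 10^(-2.39) = 4.07 × 10^-3 M
At equilibrium [HA] = 0.03 − 4.07 × 10^-3 = 2.59 × 10^-2 M
Ka = [H+][A-]/[HA] = (4.07 × 10^-3)² / 2.59 × 10^-2 = 6.4 × 10^-4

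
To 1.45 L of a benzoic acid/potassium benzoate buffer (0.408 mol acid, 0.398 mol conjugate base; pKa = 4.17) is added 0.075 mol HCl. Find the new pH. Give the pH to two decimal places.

pH = 4.00

Added H+ converts C6H5COO- to C6H5COOH: C6H5COOH → 0.483 mol, C6H5COO- → 0.323 mol.
pH = pKa + log(n_C6H5COO-/n_C6H5COOH) = 4.17 + log(0.323/0.483) = 4.17 + (-0.175)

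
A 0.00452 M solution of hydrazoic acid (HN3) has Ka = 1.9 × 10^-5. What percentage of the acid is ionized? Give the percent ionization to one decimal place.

6.3%

HN3 ⇌ N3- + H+; let x = [H+] at equilibrium.
Solve x² + 1.9e-05x − 8.59e-08 = 0 → x = 2.84 × 10^-4 M
% ionization = x/C₀ × 100% = 2.84 × 10^-4/0.00452 × 100% = 6.3%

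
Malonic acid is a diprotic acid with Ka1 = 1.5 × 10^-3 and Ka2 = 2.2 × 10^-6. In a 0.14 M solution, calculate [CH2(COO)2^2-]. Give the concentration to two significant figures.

First ionization gives [H+] ≈ [CH2(COOH)COO-] = 1.38 × 10^-2 M.
Second step: Ka2 = [H+][CH2(COO)2^2-]/[CH2(COOH)COO-] ≈ [CH2(COO)2^2-] (since [H+] ≈ [CH2(COOH)COO-]).
So [CH2(COO)2^2-] ≈ Ka2.

2.2 × 10^-6 M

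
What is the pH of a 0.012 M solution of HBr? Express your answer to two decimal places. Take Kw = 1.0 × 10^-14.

pH = 1.92

HBr is a strong acid and dissociates completely, so [H+] = 0.012 M.
pH = -log(0.012) = 1.92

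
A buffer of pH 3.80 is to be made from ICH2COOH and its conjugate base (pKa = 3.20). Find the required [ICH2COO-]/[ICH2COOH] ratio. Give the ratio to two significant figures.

ratio = 4.0

pH = pKa + log(r) ⇒ log(r) = 3.80 − 3.20 = +0.60
r = [ICH2COO-]/[ICH2COOH] = 10^(+0.60) = 3.98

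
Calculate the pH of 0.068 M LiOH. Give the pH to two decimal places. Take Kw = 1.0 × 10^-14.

LiOH is a strong base; [OH-] = 0.068 M.
pOH = -log(0.068) = 1.17
pH = 14.00 - 1.17 = 12.83

pH = 12.83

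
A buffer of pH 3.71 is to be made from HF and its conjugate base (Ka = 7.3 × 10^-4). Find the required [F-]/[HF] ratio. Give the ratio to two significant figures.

ratio = 3.7

pKa = -log(7.3 × 10^-4) = 3.137
pH = pKa + log(r) ⇒ log(r) = 3.71 − 3.137 = +0.573
r = [F-]/[HF] = 10^(+0.573) = 3.74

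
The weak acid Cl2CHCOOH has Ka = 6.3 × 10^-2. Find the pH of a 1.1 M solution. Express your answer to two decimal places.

pH = 0.63

Cl2CHCOOH ⇌ Cl2CHCOO- + H+
Let x = [H+] at equilibrium. Ka = x²/(1.1 − x).
x is not negligible relative to C₀; solve x² + 0.063·x − 0.0693 = 0.
x = (−Ka + √(Ka² + 4·Ka·C₀))/2 = 2.34 × 10^-1 M
pH = −log[H+] = −log(2.34 × 10^-1) = 0.63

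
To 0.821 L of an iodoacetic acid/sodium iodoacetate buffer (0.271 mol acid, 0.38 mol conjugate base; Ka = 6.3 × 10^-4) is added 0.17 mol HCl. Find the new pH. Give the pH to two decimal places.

After neutralization: n(ICH2COOH) = 0.441 mol, n(ICH2COO-) = 0.21 mol.
pKa = −log(6.3 × 10^-4) = 3.201
pH = pKa + log([A⁻]/[HA]) = 3.201 + log(0.21/0.441) = 3.201 -0.322

pH = 2.88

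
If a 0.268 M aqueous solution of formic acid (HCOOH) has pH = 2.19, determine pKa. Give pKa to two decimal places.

[H+] = 10^(-2.19) = 6.46 × 10^-3 M
At equilibrium [HA] = 0.268 − 6.46 × 10^-3 = 2.62 × 10^-1 M
Ka = [H+][A-]/[HA] = (6.46 × 10^-3)² / 2.62 × 10^-1 = 1.59 × 10^-4
pKa = -log(1.59 × 10^-4) = 3.80

pKa = 3.80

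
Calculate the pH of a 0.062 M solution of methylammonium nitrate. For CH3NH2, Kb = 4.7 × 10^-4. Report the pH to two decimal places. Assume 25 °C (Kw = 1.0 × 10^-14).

pH = 5.94

CH3NH3+ is the conjugate acid of the weak base CH3NH2.
Ka = Kw/Kb = 1.0×10^-14 / 4.7 × 10^-4 = 2.13 × 10^-11
Let x = [H+] at equilibrium. Ka = x²/(0.062 − x).
Since Ka ≪ C₀, x ≈ √(Ka·C₀) = 1.15 × 10^-6 M.
(x/C₀ = 0.0019% < 5%, so the approximation holds.)
pH = −log[H+] = −log(1.15 × 10^-6) = 5.94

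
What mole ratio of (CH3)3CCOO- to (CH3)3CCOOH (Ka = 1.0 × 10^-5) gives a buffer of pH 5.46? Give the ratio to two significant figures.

ratio = 2.9

pKa = -log(1.0 × 10^-5) = 5.000
pH = pKa + log(r) ⇒ log(r) = 5.46 − 5.000 = +0.460
r = [(CH3)3CCOO-]/[(CH3)3CCOOH] = 10^(+0.460) = 2.88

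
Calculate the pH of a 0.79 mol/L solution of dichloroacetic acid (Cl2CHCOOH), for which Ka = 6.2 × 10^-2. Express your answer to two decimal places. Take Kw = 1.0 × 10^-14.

Cl2CHCOOH ⇌ Cl2CHCOO- + H+
Let x = [H+] at equilibrium. Ka = x²/(0.79 − x).
The 5% rule fails; solving x² + Ka·x − Ka·C₀ = 0 exactly:
x = [−0.062 + √(0.062² + 0.196)]/2 = 1.92 × 10^-1 M
pH = −log(1.92 × 10^-1) = 0.72

pH = 0.72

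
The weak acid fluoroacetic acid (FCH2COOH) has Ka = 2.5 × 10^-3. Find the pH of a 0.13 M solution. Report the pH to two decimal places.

FCH2COOH ⇌ FCH2COO- + H+
From the ICE table, Ka = [H+]²/(0.13 − [H+]) = 2.5 × 10^-3.
The 5% rule fails; solving [H+]² + Ka·[H+] − Ka·C₀ = 0 exactly:
[H+] = [−0.0025 + √(0.0025² + 0.0013)]/2 = 1.68 × 10^-2 M
pH = −log(1.68 × 10^-2) = 1.77

pH = 1.77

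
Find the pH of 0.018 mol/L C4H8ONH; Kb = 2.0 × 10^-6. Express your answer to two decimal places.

C4H8ONH + H2O ⇌ C4H8ONH2+ + OH-
From the ICE table, Kb = [OH-]²/(0.018 − [OH-]) = 2.0 × 10^-6.
Since Kb ≪ C₀, [OH-] ≈ √(Kb·C₀) = 1.90 × 10^-4 M.
Check: 1.1% ionized — well under 5%, approximation valid.
pOH = −log(1.90 × 10^-4) = 3.72; pH = 14.00 − 3.72 = 10.28

pH = 10.28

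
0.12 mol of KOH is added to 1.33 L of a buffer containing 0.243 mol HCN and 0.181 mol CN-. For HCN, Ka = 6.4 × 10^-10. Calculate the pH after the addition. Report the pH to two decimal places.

pH = 9.58

After neutralization: n(HCN) = 0.123 mol, n(CN-) = 0.301 mol.
pKa = −log(6.4 × 10^-10) = 9.194
Henderson–Hasselbalch with mole ratio 0.301/0.123: pH = 9.194 + (+0.389)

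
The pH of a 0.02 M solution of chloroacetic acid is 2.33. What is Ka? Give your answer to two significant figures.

[H+] = 10^(-2.33) = 4.68 × 10^-3 M
At equilibrium [HA] = 0.02 − 4.68 × 10^-3 = 1.53 × 10^-2 M
Ka = [H+][A-]/[HA] = (4.68 × 10^-3)² / 1.53 × 10^-2 = 1.4 × 10^-3

Ka = 1.4 × 10^-3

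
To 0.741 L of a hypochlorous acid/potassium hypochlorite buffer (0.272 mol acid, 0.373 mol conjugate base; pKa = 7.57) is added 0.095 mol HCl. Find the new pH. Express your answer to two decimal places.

pH = 7.45

Added H+ converts OCl- to HOCl: HOCl → 0.367 mol, OCl- → 0.278 mol.
pH = pKa + log([A⁻]/[HA]) = 7.57 + log(0.278/0.367) = 7.57 -0.121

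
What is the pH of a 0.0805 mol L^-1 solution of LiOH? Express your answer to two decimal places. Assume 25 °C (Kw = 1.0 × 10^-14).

pH = 12.91

LiOH is a strong base; [OH-] = 0.0805 M.
pOH = -log(0.0805) = 1.09
pH = 14.00 - 1.09 = 12.91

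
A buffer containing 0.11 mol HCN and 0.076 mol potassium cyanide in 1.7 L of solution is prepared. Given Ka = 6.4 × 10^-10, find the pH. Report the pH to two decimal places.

pH = 9.03

pKa = −log(6.4 × 10^-10) = 9.194
Henderson–Hasselbalch: pH = pKa + log([CN-]/[HCN]) = 9.194 + log(0.076/0.11)
pH = 9.194 + (-0.161) = 9.03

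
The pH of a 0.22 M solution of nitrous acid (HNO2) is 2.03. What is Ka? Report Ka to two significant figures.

Ka = 4.1 × 10^-4

[H+] = 10^(-2.03) = 9.33 × 10^-3 M
At equilibrium [HA] = 0.22 − 9.33 × 10^-3 = 2.11 × 10^-1 M
Ka = [H+][A-]/[HA] = (9.33 × 10^-3)² / 2.11 × 10^-1 = 4.1 × 10^-4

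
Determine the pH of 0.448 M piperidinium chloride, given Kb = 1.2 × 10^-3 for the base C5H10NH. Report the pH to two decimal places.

C5H10NH2+ is the conjugate acid of the weak base C5H10NH.
Ka = Kw/Kb = 1.0×10^-14 / 1.2 × 10^-3 = 8.33 × 10^-12
Ka = x²/(0.448 − x) = 8.33 × 10^-12
Since Ka ≪ C₀, x ≈ √(Ka·C₀) = 1.93 × 10^-6 M.
Check: 0.00043% ionized — well under 5%, approximation valid.
pH = −log[H+] = −log(1.93 × 10^-6) = 5.71

pH = 5.71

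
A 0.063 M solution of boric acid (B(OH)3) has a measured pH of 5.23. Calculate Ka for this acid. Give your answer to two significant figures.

[H+] = 10^(-5.23) = 5.89 × 10^-6 M
At equilibrium [HA] = 0.063 − 5.89 × 10^-6 = 6.30 × 10^-2 M
Ka = [H+][A-]/[HA] = (5.89 × 10^-6)² / 6.30 × 10^-2 = 5.5 × 10^-10

Ka = 5.5 × 10^-10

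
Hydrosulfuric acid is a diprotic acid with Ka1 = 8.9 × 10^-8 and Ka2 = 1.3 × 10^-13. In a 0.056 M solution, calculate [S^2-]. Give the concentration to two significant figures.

First ionization gives [H+] ≈ [HS-] = 7.06 × 10^-5 M.
Second step: Ka2 = [H+][S^2-]/[HS-] ≈ [S^2-] (since [H+] ≈ [HS-]).
So [S^2-] ≈ Ka2.

1.3 × 10^-13 M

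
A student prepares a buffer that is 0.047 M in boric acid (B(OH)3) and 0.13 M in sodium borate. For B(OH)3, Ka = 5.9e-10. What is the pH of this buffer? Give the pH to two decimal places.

pH = 9.67

pKa = −log(5.9 × 10^-10) = 9.229
Using pH = pKa + log([base]/[acid]) with [base]/[acid] = 0.13/0.047:
pH = 9.229 + (+0.442) = 9.67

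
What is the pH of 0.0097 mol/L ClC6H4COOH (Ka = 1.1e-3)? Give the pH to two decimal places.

pH = 2.56

ClC6H4COOH ⇌ ClC6H4COO- + H+
Ka = [H+]²/(0.0097 − [H+]) = 1.1 × 10^-3
[H+] is not negligible relative to C₀; solve [H+]² + 0.0011·[H+] − 1.07e-05 = 0.
[H+] = (−Ka + √(Ka² + 4·Ka·C₀))/2 = 2.76 × 10^-3 M
pH = −log[H+] = −log(2.76 × 10^-3) = 2.56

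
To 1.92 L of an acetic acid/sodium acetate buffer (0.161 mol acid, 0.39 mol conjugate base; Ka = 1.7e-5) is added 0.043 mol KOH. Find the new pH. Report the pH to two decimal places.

pH = 5.33

After neutralization: n(CH3COOH) = 0.118 mol, n(CH3COO-) = 0.433 mol.
pKa = −log(1.7 × 10^-5) = 4.770
pH = pKa + log(n_CH3COO-/n_CH3COOH) = 4.770 + log(0.433/0.118) = 4.770 + (+0.565)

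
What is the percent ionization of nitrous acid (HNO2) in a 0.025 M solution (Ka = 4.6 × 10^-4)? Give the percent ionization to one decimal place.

HNO2 ⇌ NO2- + H+; let x = [H+] at equilibrium.
Solve x² + 0.00046x − 1.15e-05 = 0 → x = 3.17 × 10^-3 M
% ionization = x/C₀ × 100% = 3.17 × 10^-3/0.025 × 100% = 12.7%

12.7%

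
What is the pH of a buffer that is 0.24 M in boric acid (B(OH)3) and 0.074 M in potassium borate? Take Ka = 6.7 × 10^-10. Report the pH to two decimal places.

pH = 8.66

pKa = −log(6.7 × 10^-10) = 9.174
Using pH = pKa + log([base]/[acid]) with [base]/[acid] = 0.074/0.24:
pH = 9.174 + (-0.511) = 8.66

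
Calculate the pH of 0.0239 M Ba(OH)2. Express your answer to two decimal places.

Ba(OH)2 is a strong base (each formula unit releases 2 OH-); [OH-] = 0.0478 M.
pOH = -log(0.0478) = 1.32
pH = 14.00 - 1.32 = 12.68

pH = 12.68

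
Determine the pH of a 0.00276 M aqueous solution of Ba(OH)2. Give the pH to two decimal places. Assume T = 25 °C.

pH = 11.74

Ba(OH)2 is a strong base (each formula unit releases 2 OH-); [OH-] = 0.00552 M.
pOH = -log(0.00552) = 2.26
pH = 14.00 - 2.26 = 11.74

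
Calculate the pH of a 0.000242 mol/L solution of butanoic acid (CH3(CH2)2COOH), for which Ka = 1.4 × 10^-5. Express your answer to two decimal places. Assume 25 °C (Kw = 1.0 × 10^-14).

CH3(CH2)2COOH ⇌ CH3(CH2)2COO- + H+
From the ICE table, Ka = x²/(0.000242 − x) = 1.4 × 10^-5.
x is not negligible relative to C₀; solve x² + 1.4e-05·x − 3.39e-09 = 0.
x = (−Ka + √(Ka² + 4·Ka·C₀))/2 = 5.16 × 10^-5 M
pH = −log(5.16 × 10^-5) = 4.29

pH = 4.29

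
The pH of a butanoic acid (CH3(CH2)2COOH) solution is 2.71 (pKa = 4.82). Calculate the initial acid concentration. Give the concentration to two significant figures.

C₀ = 2.5 × 10^-1 M

[H+] = 10^(-2.71) = 1.95 × 10^-3 M = x
Ka = 10^(−4.82) = 1.51 × 10^-5
Ka = x²/(C₀ − x) ⇒ C₀ = x + x²/Ka
C₀ = 1.95 × 10^-3 + (1.95 × 10^-3)²/(1.51 × 10^-5) = 2.54 × 10^-1 M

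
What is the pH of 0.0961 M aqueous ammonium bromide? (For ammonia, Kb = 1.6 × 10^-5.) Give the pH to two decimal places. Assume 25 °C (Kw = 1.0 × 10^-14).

pH = 5.11

NH4+ is the conjugate acid of the weak base NH3.
Ka = Kw/Kb = 1.0×10^-14 / 1.6 × 10^-5 = 6.25 × 10^-10
From the ICE table, Ka = [H+]²/(0.0961 − [H+]) = 6.25 × 10^-10.
Assume [H+] ≪ 0.0961: [H+] ≈ √(6.25 × 10^-10 × 0.0961) = 7.75 × 10^-6 M
pH = −log[H+] = −log(7.75 × 10^-6) = 5.11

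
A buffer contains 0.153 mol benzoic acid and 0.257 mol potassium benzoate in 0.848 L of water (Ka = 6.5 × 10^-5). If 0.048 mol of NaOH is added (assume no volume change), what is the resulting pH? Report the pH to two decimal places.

pH = 4.65

OH- converts C6H5COOH to C6H5COO-: C6H5COOH → 0.105 mol, C6H5COO- → 0.305 mol.
pKa = −log(6.5 × 10^-5) = 4.187
pH = pKa + log([A⁻]/[HA]) = 4.187 + log(0.305/0.105) = 4.187 +0.463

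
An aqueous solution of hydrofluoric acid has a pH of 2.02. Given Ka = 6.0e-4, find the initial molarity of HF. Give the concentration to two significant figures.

C₀ = 1.6 × 10^-1 M

[H+] = 10^(-2.02) = 9.55 × 10^-3 M = x
Ka = x²/(C₀ − x) ⇒ C₀ = x + x²/Ka
C₀ = 9.55 × 10^-3 + (9.55 × 10^-3)²/(6.0 × 10^-4) = 1.62 × 10^-1 M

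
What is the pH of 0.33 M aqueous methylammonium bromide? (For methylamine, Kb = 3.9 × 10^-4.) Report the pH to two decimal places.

pH = 5.54

CH3NH3+ is the conjugate acid of the weak base CH3NH2.
Ka = Kw/Kb = 1.0×10^-14 / 3.9 × 10^-4 = 2.56 × 10^-11
From the ICE table, Ka = [H+]²/(0.33 − [H+]) = 2.56 × 10^-11.
Assume [H+] ≪ 0.33: [H+] ≈ √(2.56 × 10^-11 × 0.33) = 2.91 × 10^-6 M
pH = −log[H+] = −log(2.91 × 10^-6) = 5.54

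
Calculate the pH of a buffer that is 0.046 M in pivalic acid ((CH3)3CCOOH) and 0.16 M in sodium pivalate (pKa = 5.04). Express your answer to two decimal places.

Henderson–Hasselbalch: pH = pKa + log([(CH3)3CCOO-]/[(CH3)3CCOOH]) = 5.04 + log(0.16/0.046)
pH = 5.04 + (+0.541) = 5.58

pH = 5.58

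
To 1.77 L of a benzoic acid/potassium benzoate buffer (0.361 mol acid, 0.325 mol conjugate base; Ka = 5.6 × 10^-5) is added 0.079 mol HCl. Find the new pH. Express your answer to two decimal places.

pH = 4.00

Added H+ converts C6H5COO- to C6H5COOH: C6H5COOH → 0.44 mol, C6H5COO- → 0.246 mol.
pKa = −log(5.6 × 10^-5) = 4.252
Henderson–Hasselbalch with mole ratio 0.246/0.44: pH = 4.252 + (-0.253)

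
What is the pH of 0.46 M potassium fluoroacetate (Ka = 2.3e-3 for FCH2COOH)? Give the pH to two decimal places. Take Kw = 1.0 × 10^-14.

pH = 8.15

FCH2COO- is the conjugate base of the weak acid FCH2COOH.
Kb = Kw/Ka = 1.0×10^-14 / 2.3 × 10^-3 = 4.35 × 10^-12
Kb = [OH-]²/(0.46 − [OH-]) = 4.35 × 10^-12
Assume [OH-] ≪ 0.46: [OH-] ≈ √(4.35 × 10^-12 × 0.46) = 1.41 × 10^-6 M
pOH = −log(1.41 × 10^-6) = 5.85; pH = 14.00 − 5.85 = 8.15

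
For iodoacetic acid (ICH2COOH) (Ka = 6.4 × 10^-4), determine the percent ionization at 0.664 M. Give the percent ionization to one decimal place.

ICH2COOH ⇌ ICH2COO- + H+; let x = [H+] at equilibrium.
x ≈ √(Ka·C₀) = √(6.4 × 10^-4 × 0.664) = 2.06 × 10^-2 M
% ionization = x/C₀ × 100% = 2.06 × 10^-2/0.664 × 100% = 3.1%

3.1%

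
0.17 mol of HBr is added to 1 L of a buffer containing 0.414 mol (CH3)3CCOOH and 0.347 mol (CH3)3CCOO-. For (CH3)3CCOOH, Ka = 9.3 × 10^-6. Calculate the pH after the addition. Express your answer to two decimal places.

pH = 4.51

Added H+ converts (CH3)3CCOO- to (CH3)3CCOOH: (CH3)3CCOOH → 0.584 mol, (CH3)3CCOO- → 0.177 mol.
pKa = −log(9.3 × 10^-6) = 5.032
Henderson–Hasselbalch with mole ratio 0.177/0.584: pH = 5.032 + (-0.518)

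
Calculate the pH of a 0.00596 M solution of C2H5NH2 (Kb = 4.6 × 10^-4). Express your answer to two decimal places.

C2H5NH2 + H2O ⇌ C2H5NH3+ + OH-
From the ICE table, Kb = [OH-]²/(0.00596 − [OH-]) = 4.6 × 10^-4.
Here C₀/Kb ≈ 13, so the small-[OH-] approximation fails. Use the quadratic:
[OH-] = (−Kb + √(Kb² + 4·Kb·C₀))/2 = 1.44 × 10^-3 M
pOH = 2.84, so pH = 14.00 − pOH = 11.16

pH = 11.16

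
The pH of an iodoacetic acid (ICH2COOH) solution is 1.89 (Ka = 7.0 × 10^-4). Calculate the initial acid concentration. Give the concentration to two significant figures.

C₀ = 2.5 × 10^-1 M

[H+] = 10^(-1.89) = 1.29 × 10^-2 M = x
Ka = x²/(C₀ − x) ⇒ C₀ = x + x²/Ka
C₀ = 1.29 × 10^-2 + (1.29 × 10^-2)²/(7.0 × 10^-4) = 2.51 × 10^-1 M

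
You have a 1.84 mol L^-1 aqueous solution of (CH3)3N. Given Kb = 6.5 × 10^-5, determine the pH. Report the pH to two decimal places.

pH = 12.04

(CH3)3N + H2O ⇌ (CH3)3NH+ + OH-
Kb = [OH-]²/(1.84 − [OH-]) = 6.5 × 10^-5
Since Kb ≪ C₀, [OH-] ≈ √(Kb·C₀) = 1.09 × 10^-2 M.
Check: 0.59% ionized — well under 5%, approximation valid.
pOH = 1.96, so pH = 14.00 − pOH = 12.04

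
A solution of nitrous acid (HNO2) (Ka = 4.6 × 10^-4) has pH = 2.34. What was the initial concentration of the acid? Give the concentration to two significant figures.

[H+] = 10^(-2.34) = 4.57 × 10^-3 M = x
Ka = x²/(C₀ − x) ⇒ C₀ = x + x²/Ka
C₀ = 4.57 × 10^-3 + (4.57 × 10^-3)²/(4.6 × 10^-4) = 5.00 × 10^-2 M

C₀ = 5.0 × 10^-2 M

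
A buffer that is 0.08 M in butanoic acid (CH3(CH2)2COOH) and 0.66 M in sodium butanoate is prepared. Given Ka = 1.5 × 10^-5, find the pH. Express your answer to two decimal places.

pH = 5.74

pKa = −log(1.5 × 10^-5) = 4.824
Using pH = pKa + log([base]/[acid]) with [base]/[acid] = 0.66/0.08:
pH = 4.824 + (+0.916) = 5.74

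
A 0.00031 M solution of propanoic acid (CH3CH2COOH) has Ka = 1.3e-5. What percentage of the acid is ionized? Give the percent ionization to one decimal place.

18.5%

CH3CH2COOH ⇌ CH3CH2COO- + H+; let x = [H+] at equilibrium.
Ka = x²/(C₀ − x); solving the quadratic gives x = 5.73 × 10^-5 M.
% ionization = x/C₀ × 100% = 5.73 × 10^-5/0.00031 × 100% = 18.5%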